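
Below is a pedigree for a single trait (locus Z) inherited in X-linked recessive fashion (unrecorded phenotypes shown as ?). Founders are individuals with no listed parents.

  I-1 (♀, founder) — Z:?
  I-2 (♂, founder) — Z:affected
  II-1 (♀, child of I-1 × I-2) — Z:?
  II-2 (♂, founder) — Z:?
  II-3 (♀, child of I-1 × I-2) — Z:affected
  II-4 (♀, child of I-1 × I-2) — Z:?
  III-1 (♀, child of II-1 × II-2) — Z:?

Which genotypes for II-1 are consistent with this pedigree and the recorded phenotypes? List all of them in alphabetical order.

Z/I-1 ? ·: X^ZX^z|X^zX^z
Z/I-2 aff ·: X^zY
Z/II-1 ? I-1×I-2: X^ZX^z|X^zX^z
Z/II-2 ? ·: X^ZY|X^zY
Z/II-3 aff I-1×I-2: X^zX^z
Z/II-4 ? I-1×I-2: X^ZX^z|X^zX^z
Z/III-1 ? II-1×II-2: X^ZX^Z|X^ZX^z|X^zX^z
⇒ Z over [I-1,I-2,II-1,II-2,II-3,II-4,III-1]: 14 consistent

II-1 ∈ {X^ZX^z, X^zX^z}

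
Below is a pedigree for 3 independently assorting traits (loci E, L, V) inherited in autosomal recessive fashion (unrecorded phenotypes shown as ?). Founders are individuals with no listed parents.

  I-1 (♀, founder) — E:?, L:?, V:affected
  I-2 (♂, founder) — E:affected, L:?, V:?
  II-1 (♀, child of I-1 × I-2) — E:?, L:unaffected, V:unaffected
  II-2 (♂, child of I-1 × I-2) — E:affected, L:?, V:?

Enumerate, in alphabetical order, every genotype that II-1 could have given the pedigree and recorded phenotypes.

II-1 ∈ {Ee LL Vv, Ee Ll Vv, ee LL Vv, ee Ll Vv}

E/I-1 ? ·: Ee|ee
E/I-2 aff ·: ee
E/II-1 ? I-1×I-2: Ee|ee
E/II-2 aff I-1×I-2: ee
⇒ E over [I-1,I-2,II-1,II-2]: 3 consistent
L/I-1 ? ·: LL|Ll|ll
L/I-2 ? ·: LL|Ll|ll
L/II-1 un I-1×I-2: LL|Ll
L/II-2 ? I-1×I-2: LL|Ll|ll
⇒ L over [I-1,I-2,II-1,II-2]: 21 consistent
V/I-1 aff ·: vv
V/I-2 ? ·: VV|Vv
V/II-1 un I-1×I-2: Vv
V/II-2 ? I-1×I-2: Vv|vv
⇒ V over [I-1,I-2,II-1,II-2]: 3 consistent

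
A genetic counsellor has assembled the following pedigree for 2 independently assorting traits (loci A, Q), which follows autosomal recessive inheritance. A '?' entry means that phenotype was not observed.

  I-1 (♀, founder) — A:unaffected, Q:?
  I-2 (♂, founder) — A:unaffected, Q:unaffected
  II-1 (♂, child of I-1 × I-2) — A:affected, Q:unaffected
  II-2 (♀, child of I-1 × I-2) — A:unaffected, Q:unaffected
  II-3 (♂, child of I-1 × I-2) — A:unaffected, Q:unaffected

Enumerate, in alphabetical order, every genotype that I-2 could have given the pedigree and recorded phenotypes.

A/I-1 un ·: Aa
A/I-2 un ·: Aa
A/II-1 aff I-1×I-2: aa
A/II-2 un I-1×I-2: AA|Aa
A/II-3 un I-1×I-2: AA|Aa
⇒ A over [I-1,I-2,II-1,II-2,II-3]: 4 consistent
Q/I-1 ? ·: QQ|Qq|qq
Q/I-2 un ·: QQ|Qq
Q/II-1 un I-1×I-2: QQ|Qq
Q/II-2 un I-1×I-2: QQ|Qq
Q/II-3 un I-1×I-2: QQ|Qq
⇒ Q over [I-1,I-2,II-1,II-2,II-3]: 27 consistent

I-2 ∈ {Aa QQ, Aa Qq}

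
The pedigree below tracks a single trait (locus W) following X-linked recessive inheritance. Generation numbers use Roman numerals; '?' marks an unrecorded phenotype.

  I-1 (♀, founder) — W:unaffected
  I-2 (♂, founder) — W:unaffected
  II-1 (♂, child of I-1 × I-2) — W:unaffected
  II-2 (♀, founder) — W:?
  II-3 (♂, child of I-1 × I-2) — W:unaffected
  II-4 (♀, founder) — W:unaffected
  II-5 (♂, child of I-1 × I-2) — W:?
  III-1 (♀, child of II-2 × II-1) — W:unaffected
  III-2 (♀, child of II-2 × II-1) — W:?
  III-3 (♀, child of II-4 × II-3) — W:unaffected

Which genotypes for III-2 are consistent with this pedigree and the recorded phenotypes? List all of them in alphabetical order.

W/I-1 un ·: X^WX^W|X^WX^w
W/I-2 un ·: X^WY
W/II-1 un I-1×I-2: X^WY
W/II-2 ? ·: X^WX^W|X^WX^w|X^wX^w
W/II-3 un I-1×I-2: X^WY
W/II-4 un ·: X^WX^W|X^WX^w
W/II-5 ? I-1×I-2: X^WY|X^wY
W/III-1 un II-2×II-1: X^WX^W|X^WX^w
W/III-2 ? II-2×II-1: X^WX^W|X^WX^w
W/III-3 un II-4×II-3: X^WX^W|X^WX^w
⇒ W over [I-1,I-2,II-1,II-2,II-3,II-4,II-5,III-1,III-2,III-3]: 54 consistent

III-2 ∈ {X^WX^W, X^WX^w}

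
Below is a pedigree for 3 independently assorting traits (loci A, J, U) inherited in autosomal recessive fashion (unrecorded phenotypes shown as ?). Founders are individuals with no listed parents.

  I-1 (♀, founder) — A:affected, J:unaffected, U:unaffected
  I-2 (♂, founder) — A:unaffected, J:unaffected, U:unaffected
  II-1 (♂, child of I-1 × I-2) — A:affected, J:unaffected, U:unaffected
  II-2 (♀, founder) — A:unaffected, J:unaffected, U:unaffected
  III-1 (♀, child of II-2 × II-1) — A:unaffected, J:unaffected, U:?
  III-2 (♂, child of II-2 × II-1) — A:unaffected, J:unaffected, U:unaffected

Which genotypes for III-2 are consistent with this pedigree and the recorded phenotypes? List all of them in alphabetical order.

III-2 ∈ {Aa JJ UU, Aa JJ Uu, Aa Jj UU, Aa Jj Uu}

A/I-1 aff ·: aa
A/I-2 un ·: Aa
A/II-1 aff I-1×I-2: aa
A/II-2 un ·: AA|Aa
A/III-1 un II-2×II-1: Aa
A/III-2 un II-2×II-1: Aa
⇒ A over [I-1,I-2,II-1,II-2,III-1,III-2]: 2 consistent
J/I-1 un ·: JJ|Jj
J/I-2 un ·: JJ|Jj
J/II-1 un I-1×I-2: JJ|Jj
J/II-2 un ·: JJ|Jj
J/III-1 un II-2×II-1: JJ|Jj
J/III-2 un II-2×II-1: JJ|Jj
⇒ J over [I-1,I-2,II-1,II-2,III-1,III-2]: 44 consistent
U/I-1 un ·: UU|Uu
U/I-2 un ·: UU|Uu
U/II-1 un I-1×I-2: UU|Uu
U/II-2 un ·: UU|Uu
U/III-1 ? II-2×II-1: UU|Uu|uu
U/III-2 un II-2×II-1: UU|Uu
⇒ U over [I-1,I-2,II-1,II-2,III-1,III-2]: 50 consistent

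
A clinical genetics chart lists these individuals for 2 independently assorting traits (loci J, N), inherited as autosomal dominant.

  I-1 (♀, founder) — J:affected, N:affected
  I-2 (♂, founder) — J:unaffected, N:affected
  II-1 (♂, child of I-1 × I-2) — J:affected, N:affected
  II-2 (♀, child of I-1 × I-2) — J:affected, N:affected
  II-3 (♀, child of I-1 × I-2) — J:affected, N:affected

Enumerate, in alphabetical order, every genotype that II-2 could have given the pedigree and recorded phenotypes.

J/I-1 aff ·: Jj|JJ
J/I-2 un ·: jj
J/II-1 aff I-1×I-2: Jj
J/II-2 aff I-1×I-2: Jj
J/II-3 aff I-1×I-2: Jj
⇒ J over [I-1,I-2,II-1,II-2,II-3]: 2 consistent
N/I-1 aff ·: Nn|NN
N/I-2 aff ·: Nn|NN
N/II-1 aff I-1×I-2: Nn|NN
N/II-2 aff I-1×I-2: Nn|NN
N/II-3 aff I-1×I-2: Nn|NN
⇒ N over [I-1,I-2,II-1,II-2,II-3]: 25 consistent

II-2 ∈ {Jj NN, Jj Nn}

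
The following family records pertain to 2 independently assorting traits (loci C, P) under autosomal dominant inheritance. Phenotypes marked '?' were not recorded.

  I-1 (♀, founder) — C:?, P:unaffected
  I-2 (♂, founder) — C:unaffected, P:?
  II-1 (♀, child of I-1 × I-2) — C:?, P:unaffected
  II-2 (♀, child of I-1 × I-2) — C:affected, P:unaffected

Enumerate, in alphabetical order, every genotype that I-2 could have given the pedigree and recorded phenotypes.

I-2 ∈ {cc Pp, cc pp}

C/I-1 ? ·: Cc|CC
C/I-2 un ·: cc
C/II-1 ? I-1×I-2: cc|Cc
C/II-2 aff I-1×I-2: Cc
⇒ C over [I-1,I-2,II-1,II-2]: 3 consistent
P/I-1 un ·: pp
P/I-2 ? ·: pp|Pp
P/II-1 un I-1×I-2: pp
P/II-2 un I-1×I-2: pp
⇒ P over [I-1,I-2,II-1,II-2]: 2 consistent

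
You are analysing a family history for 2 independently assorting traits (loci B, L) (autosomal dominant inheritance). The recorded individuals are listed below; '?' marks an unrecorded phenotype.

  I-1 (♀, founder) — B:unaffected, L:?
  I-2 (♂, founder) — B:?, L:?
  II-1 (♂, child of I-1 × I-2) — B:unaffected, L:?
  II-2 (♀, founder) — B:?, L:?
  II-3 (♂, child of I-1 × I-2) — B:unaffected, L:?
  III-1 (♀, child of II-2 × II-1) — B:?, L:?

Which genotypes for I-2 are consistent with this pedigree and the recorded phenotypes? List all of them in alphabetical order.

I-2 ∈ {Bb LL, Bb Ll, Bb ll, bb LL, bb Ll, bb ll}

B/I-1 un ·: bb
B/I-2 ? ·: bb|Bb
B/II-1 un I-1×I-2: bb
B/II-2 ? ·: bb|Bb|BB
B/II-3 un I-1×I-2: bb
B/III-1 ? II-2×II-1: bb|Bb
⇒ B over [I-1,I-2,II-1,II-2,II-3,III-1]: 8 consistent
L/I-1 ? ·: ll|Ll|LL
L/I-2 ? ·: ll|Ll|LL
L/II-1 ? I-1×I-2: ll|Ll|LL
L/II-2 ? ·: ll|Ll|LL
L/II-3 ? I-1×I-2: ll|Ll|LL
L/III-1 ? II-2×II-1: ll|Ll|LL
⇒ L over [I-1,I-2,II-1,II-2,II-3,III-1]: 155 consistent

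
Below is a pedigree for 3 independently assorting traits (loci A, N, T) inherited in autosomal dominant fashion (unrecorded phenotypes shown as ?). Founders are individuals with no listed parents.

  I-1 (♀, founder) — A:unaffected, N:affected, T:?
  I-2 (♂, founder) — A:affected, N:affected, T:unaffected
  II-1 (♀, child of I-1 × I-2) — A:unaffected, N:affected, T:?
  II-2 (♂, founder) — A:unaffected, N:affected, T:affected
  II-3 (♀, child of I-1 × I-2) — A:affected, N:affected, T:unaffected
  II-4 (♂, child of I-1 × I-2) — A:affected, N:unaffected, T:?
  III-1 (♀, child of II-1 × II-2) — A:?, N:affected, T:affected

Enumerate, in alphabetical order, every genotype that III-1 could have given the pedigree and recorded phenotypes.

III-1 ∈ {aa NN TT, aa NN Tt, aa Nn TT, aa Nn Tt}

A/I-1 un ·: aa
A/I-2 aff ·: Aa
A/II-1 un I-1×I-2: aa
A/II-2 un ·: aa
A/II-3 aff I-1×I-2: Aa
A/II-4 aff I-1×I-2: Aa
A/III-1 ? II-1×II-2: aa
⇒ A over [I-1,I-2,II-1,II-2,II-3,II-4,III-1]: 1 consistent
N/I-1 aff ·: Nn
N/I-2 aff ·: Nn
N/II-1 aff I-1×I-2: Nn|NN
N/II-2 aff ·: Nn|NN
N/II-3 aff I-1×I-2: Nn|NN
N/II-4 un I-1×I-2: nn
N/III-1 aff II-1×II-2: Nn|NN
⇒ N over [I-1,I-2,II-1,II-2,II-3,II-4,III-1]: 14 consistent
T/I-1 ? ·: tt|Tt
T/I-2 un ·: tt
T/II-1 ? I-1×I-2: tt|Tt
T/II-2 aff ·: Tt|TT
T/II-3 un I-1×I-2: tt
T/II-4 ? I-1×I-2: tt|Tt
T/III-1 aff II-1×II-2: Tt|TT
⇒ T over [I-1,I-2,II-1,II-2,II-3,II-4,III-1]: 14 consistent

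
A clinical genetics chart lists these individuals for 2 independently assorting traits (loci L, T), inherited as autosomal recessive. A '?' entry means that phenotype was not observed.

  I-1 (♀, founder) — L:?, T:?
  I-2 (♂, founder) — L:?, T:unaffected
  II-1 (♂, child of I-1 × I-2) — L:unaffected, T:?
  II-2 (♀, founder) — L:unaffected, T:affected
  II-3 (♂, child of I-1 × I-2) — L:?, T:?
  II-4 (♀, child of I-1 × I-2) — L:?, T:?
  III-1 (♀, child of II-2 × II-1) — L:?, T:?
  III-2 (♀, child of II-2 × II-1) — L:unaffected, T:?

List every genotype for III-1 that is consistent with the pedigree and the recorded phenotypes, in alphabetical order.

III-1 ∈ {LL Tt, LL tt, Ll Tt, Ll tt, ll Tt, ll tt}

L/I-1 ? ·: LL|Ll|ll
L/I-2 ? ·: LL|Ll|ll
L/II-1 un I-1×I-2: LL|Ll
L/II-2 un ·: LL|Ll
L/II-3 ? I-1×I-2: LL|Ll|ll
L/II-4 ? I-1×I-2: LL|Ll|ll
L/III-1 ? II-2×II-1: LL|Ll|ll
L/III-2 un II-2×II-1: LL|Ll
⇒ L over [I-1,I-2,II-1,II-2,II-3,II-4,III-1,III-2]: 360 consistent
T/I-1 ? ·: TT|Tt|tt
T/I-2 un ·: TT|Tt
T/II-1 ? I-1×I-2: TT|Tt|tt
T/II-2 aff ·: tt
T/II-3 ? I-1×I-2: TT|Tt|tt
T/II-4 ? I-1×I-2: TT|Tt|tt
T/III-1 ? II-2×II-1: Tt|tt
T/III-2 ? II-2×II-1: Tt|tt
⇒ T over [I-1,I-2,II-1,II-2,II-3,II-4,III-1,III-2]: 119 consistent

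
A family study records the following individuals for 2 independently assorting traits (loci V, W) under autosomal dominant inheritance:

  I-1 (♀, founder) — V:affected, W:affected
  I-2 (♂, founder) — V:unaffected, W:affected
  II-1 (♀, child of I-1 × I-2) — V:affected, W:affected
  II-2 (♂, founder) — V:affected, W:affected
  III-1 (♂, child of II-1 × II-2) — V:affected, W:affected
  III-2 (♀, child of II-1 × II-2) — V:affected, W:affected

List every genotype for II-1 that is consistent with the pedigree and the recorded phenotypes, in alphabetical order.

V/I-1 aff ·: Vv|VV
V/I-2 un ·: vv
V/II-1 aff I-1×I-2: Vv
V/II-2 aff ·: Vv|VV
V/III-1 aff II-1×II-2: Vv|VV
V/III-2 aff II-1×II-2: Vv|VV
⇒ V over [I-1,I-2,II-1,II-2,III-1,III-2]: 16 consistent
W/I-1 aff ·: Ww|WW
W/I-2 aff ·: Ww|WW
W/II-1 aff I-1×I-2: Ww|WW
W/II-2 aff ·: Ww|WW
W/III-1 aff II-1×II-2: Ww|WW
W/III-2 aff II-1×II-2: Ww|WW
⇒ W over [I-1,I-2,II-1,II-2,III-1,III-2]: 44 consistent

II-1 ∈ {Vv WW, Vv Ww}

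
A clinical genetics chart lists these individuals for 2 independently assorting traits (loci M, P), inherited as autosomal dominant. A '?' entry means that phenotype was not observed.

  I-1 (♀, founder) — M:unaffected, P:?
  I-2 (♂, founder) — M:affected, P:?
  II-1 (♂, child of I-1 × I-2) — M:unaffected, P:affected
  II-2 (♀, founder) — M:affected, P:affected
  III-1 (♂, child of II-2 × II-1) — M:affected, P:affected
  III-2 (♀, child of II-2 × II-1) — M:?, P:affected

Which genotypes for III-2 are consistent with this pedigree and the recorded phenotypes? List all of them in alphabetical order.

M/I-1 un ·: mm
M/I-2 aff ·: Mm
M/II-1 un I-1×I-2: mm
M/II-2 aff ·: Mm|MM
M/III-1 aff II-2×II-1: Mm
M/III-2 ? II-2×II-1: mm|Mm
⇒ M over [I-1,I-2,II-1,II-2,III-1,III-2]: 3 consistent
P/I-1 ? ·: pp|Pp|PP
P/I-2 ? ·: pp|Pp|PP
P/II-1 aff I-1×I-2: Pp|PP
P/II-2 aff ·: Pp|PP
P/III-1 aff II-2×II-1: Pp|PP
P/III-2 aff II-2×II-1: Pp|PP
⇒ P over [I-1,I-2,II-1,II-2,III-1,III-2]: 76 consistent

III-2 ∈ {Mm PP, Mm Pp, mm PP, mm Pp}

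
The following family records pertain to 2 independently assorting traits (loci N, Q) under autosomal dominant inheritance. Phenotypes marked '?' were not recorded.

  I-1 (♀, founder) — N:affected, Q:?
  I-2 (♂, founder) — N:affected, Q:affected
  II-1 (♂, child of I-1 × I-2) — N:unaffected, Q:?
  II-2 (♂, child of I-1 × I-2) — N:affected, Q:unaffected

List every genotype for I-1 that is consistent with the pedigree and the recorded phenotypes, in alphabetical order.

I-1 ∈ {Nn Qq, Nn qq}

N/I-1 aff ·: Nn
N/I-2 aff ·: Nn
N/II-1 un I-1×I-2: nn
N/II-2 aff I-1×I-2: Nn|NN
⇒ N over [I-1,I-2,II-1,II-2]: 2 consistent
Q/I-1 ? ·: qq|Qq
Q/I-2 aff ·: Qq
Q/II-1 ? I-1×I-2: qq|Qq|QQ
Q/II-2 un I-1×I-2: qq
⇒ Q over [I-1,I-2,II-1,II-2]: 5 consistent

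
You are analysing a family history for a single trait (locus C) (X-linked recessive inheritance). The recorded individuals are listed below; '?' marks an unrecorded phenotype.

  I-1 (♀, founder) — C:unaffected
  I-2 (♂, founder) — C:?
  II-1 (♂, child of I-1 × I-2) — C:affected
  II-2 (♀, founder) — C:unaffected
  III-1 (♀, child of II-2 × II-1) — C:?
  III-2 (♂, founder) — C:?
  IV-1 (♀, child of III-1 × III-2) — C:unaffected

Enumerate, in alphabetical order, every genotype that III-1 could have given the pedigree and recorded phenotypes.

III-1 ∈ {X^CX^c, X^cX^c}

C/I-1 un ·: X^CX^c
C/I-2 ? ·: X^CY|X^cY
C/II-1 aff I-1×I-2: X^cY
C/II-2 un ·: X^CX^C|X^CX^c
C/III-1 ? II-2×II-1: X^CX^c|X^cX^c
C/III-2 ? ·: X^CY|X^cY
C/IV-1 un III-1×III-2: X^CX^C|X^CX^c
⇒ C over [I-1,I-2,II-1,II-2,III-1,III-2,IV-1]: 14 consistent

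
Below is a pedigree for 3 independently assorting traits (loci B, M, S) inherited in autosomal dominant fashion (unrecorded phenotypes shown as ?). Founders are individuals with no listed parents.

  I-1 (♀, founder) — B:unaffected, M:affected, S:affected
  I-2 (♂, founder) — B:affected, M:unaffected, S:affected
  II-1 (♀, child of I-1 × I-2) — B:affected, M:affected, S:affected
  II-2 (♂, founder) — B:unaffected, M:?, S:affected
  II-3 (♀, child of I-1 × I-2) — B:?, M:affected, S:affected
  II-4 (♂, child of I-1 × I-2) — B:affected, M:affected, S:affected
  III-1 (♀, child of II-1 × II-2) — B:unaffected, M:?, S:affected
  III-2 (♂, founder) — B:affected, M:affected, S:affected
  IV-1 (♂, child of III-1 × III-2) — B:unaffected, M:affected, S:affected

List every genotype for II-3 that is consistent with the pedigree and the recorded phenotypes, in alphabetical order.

B/I-1 un ·: bb
B/I-2 aff ·: Bb|BB
B/II-1 aff I-1×I-2: Bb
B/II-2 un ·: bb
B/II-3 ? I-1×I-2: bb|Bb
B/II-4 aff I-1×I-2: Bb
B/III-1 un II-1×II-2: bb
B/III-2 aff ·: Bb
B/IV-1 un III-1×III-2: bb
⇒ B over [I-1,I-2,II-1,II-2,II-3,II-4,III-1,III-2,IV-1]: 3 consistent
M/I-1 aff ·: Mm|MM
M/I-2 un ·: mm
M/II-1 aff I-1×I-2: Mm
M/II-2 ? ·: mm|Mm|MM
M/II-3 aff I-1×I-2: Mm
M/II-4 aff I-1×I-2: Mm
M/III-1 ? II-1×II-2: mm|Mm|MM
M/III-2 aff ·: Mm|MM
M/IV-1 aff III-1×III-2: Mm|MM
⇒ M over [I-1,I-2,II-1,II-2,II-3,II-4,III-1,III-2,IV-1]: 44 consistent
S/I-1 aff ·: Ss|SS
S/I-2 aff ·: Ss|SS
S/II-1 aff I-1×I-2: Ss|SS
S/II-2 aff ·: Ss|SS
S/II-3 aff I-1×I-2: Ss|SS
S/II-4 aff I-1×I-2: Ss|SS
S/III-1 aff II-1×II-2: Ss|SS
S/III-2 aff ·: Ss|SS
S/IV-1 aff III-1×III-2: Ss|SS
⇒ S over [I-1,I-2,II-1,II-2,II-3,II-4,III-1,III-2,IV-1]: 298 consistent

II-3 ∈ {Bb Mm SS, Bb Mm Ss, bb Mm SS, bb Mm Ss}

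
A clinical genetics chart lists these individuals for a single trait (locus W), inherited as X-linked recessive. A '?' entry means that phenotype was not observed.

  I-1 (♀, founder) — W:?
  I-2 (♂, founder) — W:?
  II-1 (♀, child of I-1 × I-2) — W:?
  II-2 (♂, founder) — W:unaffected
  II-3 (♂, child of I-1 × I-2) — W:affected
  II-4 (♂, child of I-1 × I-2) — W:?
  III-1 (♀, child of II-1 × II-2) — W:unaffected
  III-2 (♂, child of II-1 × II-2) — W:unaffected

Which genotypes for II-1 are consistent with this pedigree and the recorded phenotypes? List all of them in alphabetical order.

W/I-1 ? ·: X^WX^w|X^wX^w
W/I-2 ? ·: X^WY|X^wY
W/II-1 ? I-1×I-2: X^WX^W|X^WX^w
W/II-2 un ·: X^WY
W/II-3 aff I-1×I-2: X^wY
W/II-4 ? I-1×I-2: X^WY|X^wY
W/III-1 un II-1×II-2: X^WX^W|X^WX^w
W/III-2 un II-1×II-2: X^WY
⇒ W over [I-1,I-2,II-1,II-2,II-3,II-4,III-1,III-2]: 12 consistent

II-1 ∈ {X^WX^W, X^WX^w}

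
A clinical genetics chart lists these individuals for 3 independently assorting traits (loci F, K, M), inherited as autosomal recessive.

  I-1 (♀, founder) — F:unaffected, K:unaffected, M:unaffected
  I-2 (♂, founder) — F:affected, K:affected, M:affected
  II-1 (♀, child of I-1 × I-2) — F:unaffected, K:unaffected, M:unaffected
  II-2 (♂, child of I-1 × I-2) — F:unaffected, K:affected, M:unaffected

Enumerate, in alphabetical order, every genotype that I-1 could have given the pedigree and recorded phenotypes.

F/I-1 un ·: FF|Ff
F/I-2 aff ·: ff
F/II-1 un I-1×I-2: Ff
F/II-2 un I-1×I-2: Ff
⇒ F over [I-1,I-2,II-1,II-2]: 2 consistent
K/I-1 un ·: Kk
K/I-2 aff ·: kk
K/II-1 un I-1×I-2: Kk
K/II-2 aff I-1×I-2: kk
⇒ K over [I-1,I-2,II-1,II-2]: 1 consistent
M/I-1 un ·: MM|Mm
M/I-2 aff ·: mm
M/II-1 un I-1×I-2: Mm
M/II-2 un I-1×I-2: Mm
⇒ M over [I-1,I-2,II-1,II-2]: 2 consistent

I-1 ∈ {FF Kk MM, FF Kk Mm, Ff Kk MM, Ff Kk Mm}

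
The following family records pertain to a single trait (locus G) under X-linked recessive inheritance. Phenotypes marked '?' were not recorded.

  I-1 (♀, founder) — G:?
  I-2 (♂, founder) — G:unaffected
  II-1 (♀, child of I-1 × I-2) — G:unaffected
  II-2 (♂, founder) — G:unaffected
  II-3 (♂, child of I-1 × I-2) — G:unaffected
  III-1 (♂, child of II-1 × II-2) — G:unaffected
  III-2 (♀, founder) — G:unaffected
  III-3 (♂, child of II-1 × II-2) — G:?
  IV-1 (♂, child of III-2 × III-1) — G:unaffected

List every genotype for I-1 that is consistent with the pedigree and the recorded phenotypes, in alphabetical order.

G/I-1 ? ·: X^GX^G|X^GX^g
G/I-2 un ·: X^GY
G/II-1 un I-1×I-2: X^GX^G|X^GX^g
G/II-2 un ·: X^GY
G/II-3 un I-1×I-2: X^GY
G/III-1 un II-1×II-2: X^GY
G/III-2 un ·: X^GX^G|X^GX^g
G/III-3 ? II-1×II-2: X^GY|X^gY
G/IV-1 un III-2×III-1: X^GY
⇒ G over [I-1,I-2,II-1,II-2,II-3,III-1,III-2,III-3,IV-1]: 8 consistent

I-1 ∈ {X^GX^G, X^GX^g}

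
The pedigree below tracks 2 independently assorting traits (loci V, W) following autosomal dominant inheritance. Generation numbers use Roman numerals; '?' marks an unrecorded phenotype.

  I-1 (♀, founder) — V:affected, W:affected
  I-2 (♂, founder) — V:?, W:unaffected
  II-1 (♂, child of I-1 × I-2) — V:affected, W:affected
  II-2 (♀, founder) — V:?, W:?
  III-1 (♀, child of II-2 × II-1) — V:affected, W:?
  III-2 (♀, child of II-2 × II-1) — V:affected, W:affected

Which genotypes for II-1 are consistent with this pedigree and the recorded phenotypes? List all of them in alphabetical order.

II-1 ∈ {VV Ww, Vv Ww}

V/I-1 aff ·: Vv|VV
V/I-2 ? ·: vv|Vv|VV
V/II-1 aff I-1×I-2: Vv|VV
V/II-2 ? ·: vv|Vv|VV
V/III-1 aff II-2×II-1: Vv|VV
V/III-2 aff II-2×II-1: Vv|VV
⇒ V over [I-1,I-2,II-1,II-2,III-1,III-2]: 69 consistent
W/I-1 aff ·: Ww|WW
W/I-2 un ·: ww
W/II-1 aff I-1×I-2: Ww
W/II-2 ? ·: ww|Ww|WW
W/III-1 ? II-2×II-1: ww|Ww|WW
W/III-2 aff II-2×II-1: Ww|WW
⇒ W over [I-1,I-2,II-1,II-2,III-1,III-2]: 24 consistent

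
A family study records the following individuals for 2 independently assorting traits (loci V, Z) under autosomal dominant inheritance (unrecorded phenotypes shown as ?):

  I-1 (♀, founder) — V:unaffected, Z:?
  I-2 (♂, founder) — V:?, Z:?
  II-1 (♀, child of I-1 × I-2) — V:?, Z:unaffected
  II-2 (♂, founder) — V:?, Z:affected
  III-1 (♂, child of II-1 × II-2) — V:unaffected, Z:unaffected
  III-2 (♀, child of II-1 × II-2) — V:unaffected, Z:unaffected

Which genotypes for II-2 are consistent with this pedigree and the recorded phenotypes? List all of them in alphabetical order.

II-2 ∈ {Vv Zz, vv Zz}

V/I-1 un ·: vv
V/I-2 ? ·: vv|Vv|VV
V/II-1 ? I-1×I-2: vv|Vv
V/II-2 ? ·: vv|Vv
V/III-1 un II-1×II-2: vv
V/III-2 un II-1×II-2: vv
⇒ V over [I-1,I-2,II-1,II-2,III-1,III-2]: 8 consistent
Z/I-1 ? ·: zz|Zz
Z/I-2 ? ·: zz|Zz
Z/II-1 un I-1×I-2: zz
Z/II-2 aff ·: Zz
Z/III-1 un II-1×II-2: zz
Z/III-2 un II-1×II-2: zz
⇒ Z over [I-1,I-2,II-1,II-2,III-1,III-2]: 4 consistent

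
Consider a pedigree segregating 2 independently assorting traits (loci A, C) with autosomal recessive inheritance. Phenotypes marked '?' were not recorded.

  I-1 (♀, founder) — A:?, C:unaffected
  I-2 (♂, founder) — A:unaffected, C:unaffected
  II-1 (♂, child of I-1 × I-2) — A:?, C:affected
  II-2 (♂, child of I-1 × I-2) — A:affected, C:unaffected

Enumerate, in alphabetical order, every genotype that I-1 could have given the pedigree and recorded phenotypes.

I-1 ∈ {Aa Cc, aa Cc}

A/I-1 ? ·: Aa|aa
A/I-2 un ·: Aa
A/II-1 ? I-1×I-2: AA|Aa|aa
A/II-2 aff I-1×I-2: aa
⇒ A over [I-1,I-2,II-1,II-2]: 5 consistent
C/I-1 un ·: Cc
C/I-2 un ·: Cc
C/II-1 aff I-1×I-2: cc
C/II-2 un I-1×I-2: CC|Cc
⇒ C over [I-1,I-2,II-1,II-2]: 2 consistent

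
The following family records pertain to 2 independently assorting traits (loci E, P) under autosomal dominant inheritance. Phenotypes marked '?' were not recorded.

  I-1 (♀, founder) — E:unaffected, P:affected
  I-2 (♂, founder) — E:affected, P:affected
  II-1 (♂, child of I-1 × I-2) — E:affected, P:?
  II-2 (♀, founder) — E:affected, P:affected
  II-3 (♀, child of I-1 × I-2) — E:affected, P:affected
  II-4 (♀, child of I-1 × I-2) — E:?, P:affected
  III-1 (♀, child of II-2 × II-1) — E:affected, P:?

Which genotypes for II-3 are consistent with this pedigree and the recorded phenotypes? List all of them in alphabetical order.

E/I-1 un ·: ee
E/I-2 aff ·: Ee|EE
E/II-1 aff I-1×I-2: Ee
E/II-2 aff ·: Ee|EE
E/II-3 aff I-1×I-2: Ee
E/II-4 ? I-1×I-2: ee|Ee
E/III-1 aff II-2×II-1: Ee|EE
⇒ E over [I-1,I-2,II-1,II-2,II-3,II-4,III-1]: 12 consistent
P/I-1 aff ·: Pp|PP
P/I-2 aff ·: Pp|PP
P/II-1 ? I-1×I-2: pp|Pp|PP
P/II-2 aff ·: Pp|PP
P/II-3 aff I-1×I-2: Pp|PP
P/II-4 aff I-1×I-2: Pp|PP
P/III-1 ? II-2×II-1: pp|Pp|PP
⇒ P over [I-1,I-2,II-1,II-2,II-3,II-4,III-1]: 111 consistent

II-3 ∈ {Ee PP, Ee Pp}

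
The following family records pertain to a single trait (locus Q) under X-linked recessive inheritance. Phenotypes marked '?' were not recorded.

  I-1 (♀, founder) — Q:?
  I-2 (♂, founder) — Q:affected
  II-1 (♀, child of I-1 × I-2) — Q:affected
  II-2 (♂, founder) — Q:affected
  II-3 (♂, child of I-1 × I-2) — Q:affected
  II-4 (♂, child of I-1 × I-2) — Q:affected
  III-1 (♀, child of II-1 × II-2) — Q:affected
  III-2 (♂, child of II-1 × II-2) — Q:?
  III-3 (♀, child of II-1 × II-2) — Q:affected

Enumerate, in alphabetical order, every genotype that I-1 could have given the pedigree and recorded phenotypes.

I-1 ∈ {X^QX^q, X^qX^q}

Q/I-1 ? ·: X^QX^q|X^qX^q
Q/I-2 aff ·: X^qY
Q/II-1 aff I-1×I-2: X^qX^q
Q/II-2 aff ·: X^qY
Q/II-3 aff I-1×I-2: X^qY
Q/II-4 aff I-1×I-2: X^qY
Q/III-1 aff II-1×II-2: X^qX^q
Q/III-2 ? II-1×II-2: X^qY
Q/III-3 aff II-1×II-2: X^qX^q
⇒ Q over [I-1,I-2,II-1,II-2,II-3,II-4,III-1,III-2,III-3]: 2 consistent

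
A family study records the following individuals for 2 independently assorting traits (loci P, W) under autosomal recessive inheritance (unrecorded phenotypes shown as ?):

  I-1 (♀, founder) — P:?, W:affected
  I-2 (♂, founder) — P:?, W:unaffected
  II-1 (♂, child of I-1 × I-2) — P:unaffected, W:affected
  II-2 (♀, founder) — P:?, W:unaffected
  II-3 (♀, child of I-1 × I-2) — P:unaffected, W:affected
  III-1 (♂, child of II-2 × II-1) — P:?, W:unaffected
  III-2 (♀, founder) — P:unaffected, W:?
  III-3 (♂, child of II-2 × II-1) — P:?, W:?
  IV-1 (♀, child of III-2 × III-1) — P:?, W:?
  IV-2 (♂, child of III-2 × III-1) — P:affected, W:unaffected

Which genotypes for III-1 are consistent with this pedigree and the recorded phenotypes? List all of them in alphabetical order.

III-1 ∈ {Pp Ww, pp Ww}

P/I-1 ? ·: PP|Pp|pp
P/I-2 ? ·: PP|Pp|pp
P/II-1 un I-1×I-2: PP|Pp
P/II-2 ? ·: PP|Pp|pp
P/II-3 un I-1×I-2: PP|Pp
P/III-1 ? II-2×II-1: Pp|pp
P/III-2 un ·: Pp
P/III-3 ? II-2×II-1: PP|Pp|pp
P/IV-1 ? III-2×III-1: PP|Pp|pp
P/IV-2 aff III-2×III-1: pp
⇒ P over [I-1,I-2,II-1,II-2,II-3,III-1,III-2,III-3,IV-1,IV-2]: 373 consistent
W/I-1 aff ·: ww
W/I-2 un ·: Ww
W/II-1 aff I-1×I-2: ww
W/II-2 un ·: WW|Ww
W/II-3 aff I-1×I-2: ww
W/III-1 un II-2×II-1: Ww
W/III-2 ? ·: WW|Ww|ww
W/III-3 ? II-2×II-1: Ww|ww
W/IV-1 ? III-2×III-1: WW|Ww|ww
W/IV-2 un III-2×III-1: WW|Ww
⇒ W over [I-1,I-2,II-1,II-2,II-3,III-1,III-2,III-3,IV-1,IV-2]: 36 consistent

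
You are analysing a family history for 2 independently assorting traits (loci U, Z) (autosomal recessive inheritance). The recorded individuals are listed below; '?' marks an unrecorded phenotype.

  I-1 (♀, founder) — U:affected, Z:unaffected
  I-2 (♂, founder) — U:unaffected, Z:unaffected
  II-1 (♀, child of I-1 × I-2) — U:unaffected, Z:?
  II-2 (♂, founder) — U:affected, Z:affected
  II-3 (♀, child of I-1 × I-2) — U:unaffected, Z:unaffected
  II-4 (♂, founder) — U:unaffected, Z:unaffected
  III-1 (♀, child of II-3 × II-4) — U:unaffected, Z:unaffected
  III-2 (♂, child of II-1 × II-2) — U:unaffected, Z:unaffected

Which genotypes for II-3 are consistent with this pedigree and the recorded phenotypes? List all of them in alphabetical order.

U/I-1 aff ·: uu
U/I-2 un ·: UU|Uu
U/II-1 un I-1×I-2: Uu
U/II-2 aff ·: uu
U/II-3 un I-1×I-2: Uu
U/II-4 un ·: UU|Uu
U/III-1 un II-3×II-4: UU|Uu
U/III-2 un II-1×II-2: Uu
⇒ U over [I-1,I-2,II-1,II-2,II-3,II-4,III-1,III-2]: 8 consistent
Z/I-1 un ·: ZZ|Zz
Z/I-2 un ·: ZZ|Zz
Z/II-1 ? I-1×I-2: ZZ|Zz
Z/II-2 aff ·: zz
Z/II-3 un I-1×I-2: ZZ|Zz
Z/II-4 un ·: ZZ|Zz
Z/III-1 un II-3×II-4: ZZ|Zz
Z/III-2 un II-1×II-2: Zz
⇒ Z over [I-1,I-2,II-1,II-2,II-3,II-4,III-1,III-2]: 45 consistent

II-3 ∈ {Uu ZZ, Uu Zz}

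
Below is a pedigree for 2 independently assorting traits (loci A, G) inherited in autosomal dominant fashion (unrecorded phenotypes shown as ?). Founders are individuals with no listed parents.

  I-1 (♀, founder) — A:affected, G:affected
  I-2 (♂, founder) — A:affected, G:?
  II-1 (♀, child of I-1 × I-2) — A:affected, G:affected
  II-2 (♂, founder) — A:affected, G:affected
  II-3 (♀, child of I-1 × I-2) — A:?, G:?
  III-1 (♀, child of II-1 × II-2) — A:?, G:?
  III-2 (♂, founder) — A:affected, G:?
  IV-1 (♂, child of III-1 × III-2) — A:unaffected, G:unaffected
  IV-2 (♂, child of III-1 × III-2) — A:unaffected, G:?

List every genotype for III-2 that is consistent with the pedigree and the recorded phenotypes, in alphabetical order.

A/I-1 aff ·: Aa|AA
A/I-2 aff ·: Aa|AA
A/II-1 aff I-1×I-2: Aa|AA
A/II-2 aff ·: Aa|AA
A/II-3 ? I-1×I-2: aa|Aa|AA
A/III-1 ? II-1×II-2: aa|Aa
A/III-2 aff ·: Aa
A/IV-1 un III-1×III-2: aa
A/IV-2 un III-1×III-2: aa
⇒ A over [I-1,I-2,II-1,II-2,II-3,III-1,III-2,IV-1,IV-2]: 29 consistent
G/I-1 aff ·: Gg|GG
G/I-2 ? ·: gg|Gg|GG
G/II-1 aff I-1×I-2: Gg|GG
G/II-2 aff ·: Gg|GG
G/II-3 ? I-1×I-2: gg|Gg|GG
G/III-1 ? II-1×II-2: gg|Gg
G/III-2 ? ·: gg|Gg
G/IV-1 un III-1×III-2: gg
G/IV-2 ? III-1×III-2: gg|Gg|GG
⇒ G over [I-1,I-2,II-1,II-2,II-3,III-1,III-2,IV-1,IV-2]: 170 consistent

III-2 ∈ {Aa Gg, Aa gg}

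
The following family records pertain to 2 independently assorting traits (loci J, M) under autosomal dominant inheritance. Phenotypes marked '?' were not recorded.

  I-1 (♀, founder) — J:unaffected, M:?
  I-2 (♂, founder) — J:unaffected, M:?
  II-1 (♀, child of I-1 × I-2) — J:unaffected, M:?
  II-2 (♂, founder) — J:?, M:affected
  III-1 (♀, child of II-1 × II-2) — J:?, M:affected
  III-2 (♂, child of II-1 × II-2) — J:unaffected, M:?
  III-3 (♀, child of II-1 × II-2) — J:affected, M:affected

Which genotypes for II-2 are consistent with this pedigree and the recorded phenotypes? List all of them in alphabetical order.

J/I-1 un ·: jj
J/I-2 un ·: jj
J/II-1 un I-1×I-2: jj
J/II-2 ? ·: Jj
J/III-1 ? II-1×II-2: jj|Jj
J/III-2 un II-1×II-2: jj
J/III-3 aff II-1×II-2: Jj
⇒ J over [I-1,I-2,II-1,II-2,III-1,III-2,III-3]: 2 consistent
M/I-1 ? ·: mm|Mm|MM
M/I-2 ? ·: mm|Mm|MM
M/II-1 ? I-1×I-2: mm|Mm|MM
M/II-2 aff ·: Mm|MM
M/III-1 aff II-1×II-2: Mm|MM
M/III-2 ? II-1×II-2: mm|Mm|MM
M/III-3 aff II-1×II-2: Mm|MM
⇒ M over [I-1,I-2,II-1,II-2,III-1,III-2,III-3]: 188 consistent

II-2 ∈ {Jj MM, Jj Mm}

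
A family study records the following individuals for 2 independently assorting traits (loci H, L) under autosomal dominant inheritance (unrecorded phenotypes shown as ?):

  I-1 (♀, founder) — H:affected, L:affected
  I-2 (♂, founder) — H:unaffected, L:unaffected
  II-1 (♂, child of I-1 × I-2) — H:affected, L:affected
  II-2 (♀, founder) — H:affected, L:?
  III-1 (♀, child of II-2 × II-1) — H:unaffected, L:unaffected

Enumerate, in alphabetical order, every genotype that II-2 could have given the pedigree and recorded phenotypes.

II-2 ∈ {Hh Ll, Hh ll}

H/I-1 aff ·: Hh|HH
H/I-2 un ·: hh
H/II-1 aff I-1×I-2: Hh
H/II-2 aff ·: Hh
H/III-1 un II-2×II-1: hh
⇒ H over [I-1,I-2,II-1,II-2,III-1]: 2 consistent
L/I-1 aff ·: Ll|LL
L/I-2 un ·: ll
L/II-1 aff I-1×I-2: Ll
L/II-2 ? ·: ll|Ll
L/III-1 un II-2×II-1: ll
⇒ L over [I-1,I-2,II-1,II-2,III-1]: 4 consistent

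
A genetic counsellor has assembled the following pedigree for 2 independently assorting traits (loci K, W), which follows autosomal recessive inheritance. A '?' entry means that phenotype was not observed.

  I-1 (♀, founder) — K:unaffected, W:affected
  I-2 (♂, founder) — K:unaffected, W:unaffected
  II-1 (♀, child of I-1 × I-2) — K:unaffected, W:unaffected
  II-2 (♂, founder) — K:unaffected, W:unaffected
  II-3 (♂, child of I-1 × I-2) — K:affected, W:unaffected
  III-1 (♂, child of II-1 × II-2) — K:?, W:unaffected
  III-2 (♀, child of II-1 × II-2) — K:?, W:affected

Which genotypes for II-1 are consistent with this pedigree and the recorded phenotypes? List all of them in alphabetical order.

II-1 ∈ {KK Ww, Kk Ww}

K/I-1 un ·: Kk
K/I-2 un ·: Kk
K/II-1 un I-1×I-2: KK|Kk
K/II-2 un ·: KK|Kk
K/II-3 aff I-1×I-2: kk
K/III-1 ? II-1×II-2: KK|Kk|kk
K/III-2 ? II-1×II-2: KK|Kk|kk
⇒ K over [I-1,I-2,II-1,II-2,II-3,III-1,III-2]: 18 consistent
W/I-1 aff ·: ww
W/I-2 un ·: WW|Ww
W/II-1 un I-1×I-2: Ww
W/II-2 un ·: Ww
W/II-3 un I-1×I-2: Ww
W/III-1 un II-1×II-2: WW|Ww
W/III-2 aff II-1×II-2: ww
⇒ W over [I-1,I-2,II-1,II-2,II-3,III-1,III-2]: 4 consistent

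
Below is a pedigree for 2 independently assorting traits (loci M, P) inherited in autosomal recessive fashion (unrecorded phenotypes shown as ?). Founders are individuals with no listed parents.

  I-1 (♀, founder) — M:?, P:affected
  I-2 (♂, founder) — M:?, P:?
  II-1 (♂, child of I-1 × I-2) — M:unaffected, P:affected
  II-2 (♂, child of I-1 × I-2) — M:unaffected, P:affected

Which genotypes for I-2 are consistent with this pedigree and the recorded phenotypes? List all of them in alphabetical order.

M/I-1 ? ·: MM|Mm|mm
M/I-2 ? ·: MM|Mm|mm
M/II-1 un I-1×I-2: MM|Mm
M/II-2 un I-1×I-2: MM|Mm
⇒ M over [I-1,I-2,II-1,II-2]: 17 consistent
P/I-1 aff ·: pp
P/I-2 ? ·: Pp|pp
P/II-1 aff I-1×I-2: pp
P/II-2 aff I-1×I-2: pp
⇒ P over [I-1,I-2,II-1,II-2]: 2 consistent

I-2 ∈ {MM Pp, MM pp, Mm Pp, Mm pp, mm Pp, mm pp}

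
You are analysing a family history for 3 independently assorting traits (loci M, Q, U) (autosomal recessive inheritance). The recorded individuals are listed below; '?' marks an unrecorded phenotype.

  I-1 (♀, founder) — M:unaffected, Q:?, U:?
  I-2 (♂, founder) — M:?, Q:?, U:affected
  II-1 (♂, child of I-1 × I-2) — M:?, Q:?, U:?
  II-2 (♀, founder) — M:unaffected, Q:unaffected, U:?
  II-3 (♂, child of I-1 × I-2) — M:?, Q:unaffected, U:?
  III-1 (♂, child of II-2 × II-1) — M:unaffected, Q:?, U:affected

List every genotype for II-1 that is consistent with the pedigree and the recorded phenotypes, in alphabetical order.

II-1 ∈ {MM QQ Uu, MM QQ uu, MM Qq Uu, MM Qq uu, MM qq Uu, MM qq uu, Mm QQ Uu, Mm QQ uu, Mm Qq Uu, Mm Qq uu, Mm qq Uu, Mm qq uu, mm QQ Uu, mm QQ uu, mm Qq Uu, mm Qq uu, mm qq Uu, mm qq uu}

M/I-1 un ·: MM|Mm
M/I-2 ? ·: MM|Mm|mm
M/II-1 ? I-1×I-2: MM|Mm|mm
M/II-2 un ·: MM|Mm
M/II-3 ? I-1×I-2: MM|Mm|mm
M/III-1 un II-2×II-1: MM|Mm
⇒ M over [I-1,I-2,II-1,II-2,II-3,III-1]: 74 consistent
Q/I-1 ? ·: QQ|Qq|qq
Q/I-2 ? ·: QQ|Qq|qq
Q/II-1 ? I-1×I-2: QQ|Qq|qq
Q/II-2 un ·: QQ|Qq
Q/II-3 un I-1×I-2: QQ|Qq
Q/III-1 ? II-2×II-1: QQ|Qq|qq
⇒ Q over [I-1,I-2,II-1,II-2,II-3,III-1]: 83 consistent
U/I-1 ? ·: UU|Uu|uu
U/I-2 aff ·: uu
U/II-1 ? I-1×I-2: Uu|uu
U/II-2 ? ·: Uu|uu
U/II-3 ? I-1×I-2: Uu|uu
U/III-1 aff II-2×II-1: uu
⇒ U over [I-1,I-2,II-1,II-2,II-3,III-1]: 12 consistent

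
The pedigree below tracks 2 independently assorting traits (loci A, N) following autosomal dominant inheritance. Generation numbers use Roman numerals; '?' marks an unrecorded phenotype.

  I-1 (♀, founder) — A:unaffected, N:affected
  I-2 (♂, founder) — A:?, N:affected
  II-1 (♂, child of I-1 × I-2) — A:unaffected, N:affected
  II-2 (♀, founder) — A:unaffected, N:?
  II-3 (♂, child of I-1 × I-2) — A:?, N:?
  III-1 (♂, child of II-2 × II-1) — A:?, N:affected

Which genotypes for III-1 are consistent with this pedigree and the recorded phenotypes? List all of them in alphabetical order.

A/I-1 un ·: aa
A/I-2 ? ·: aa|Aa
A/II-1 un I-1×I-2: aa
A/II-2 un ·: aa
A/II-3 ? I-1×I-2: aa|Aa
A/III-1 ? II-2×II-1: aa
⇒ A over [I-1,I-2,II-1,II-2,II-3,III-1]: 3 consistent
N/I-1 aff ·: Nn|NN
N/I-2 aff ·: Nn|NN
N/II-1 aff I-1×I-2: Nn|NN
N/II-2 ? ·: nn|Nn|NN
N/II-3 ? I-1×I-2: nn|Nn|NN
N/III-1 aff II-2×II-1: Nn|NN
⇒ N over [I-1,I-2,II-1,II-2,II-3,III-1]: 67 consistent

III-1 ∈ {aa NN, aa Nn}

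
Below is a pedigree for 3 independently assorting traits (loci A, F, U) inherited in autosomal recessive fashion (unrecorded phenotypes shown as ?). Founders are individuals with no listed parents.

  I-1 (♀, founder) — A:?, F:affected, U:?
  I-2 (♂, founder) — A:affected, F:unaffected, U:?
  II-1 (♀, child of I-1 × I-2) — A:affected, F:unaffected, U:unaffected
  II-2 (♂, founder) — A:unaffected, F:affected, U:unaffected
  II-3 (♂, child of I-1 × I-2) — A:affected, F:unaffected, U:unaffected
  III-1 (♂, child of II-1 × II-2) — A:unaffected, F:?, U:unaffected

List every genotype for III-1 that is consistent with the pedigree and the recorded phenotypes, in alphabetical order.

III-1 ∈ {Aa Ff UU, Aa Ff Uu, Aa ff UU, Aa ff Uu}

A/I-1 ? ·: Aa|aa
A/I-2 aff ·: aa
A/II-1 aff I-1×I-2: aa
A/II-2 un ·: AA|Aa
A/II-3 aff I-1×I-2: aa
A/III-1 un II-1×II-2: Aa
⇒ A over [I-1,I-2,II-1,II-2,II-3,III-1]: 4 consistent
F/I-1 aff ·: ff
F/I-2 un ·: FF|Ff
F/II-1 un I-1×I-2: Ff
F/II-2 aff ·: ff
F/II-3 un I-1×I-2: Ff
F/III-1 ? II-1×II-2: Ff|ff
⇒ F over [I-1,I-2,II-1,II-2,II-3,III-1]: 4 consistent
U/I-1 ? ·: UU|Uu|uu
U/I-2 ? ·: UU|Uu|uu
U/II-1 un I-1×I-2: UU|Uu
U/II-2 un ·: UU|Uu
U/II-3 un I-1×I-2: UU|Uu
U/III-1 un II-1×II-2: UU|Uu
⇒ U over [I-1,I-2,II-1,II-2,II-3,III-1]: 61 consistent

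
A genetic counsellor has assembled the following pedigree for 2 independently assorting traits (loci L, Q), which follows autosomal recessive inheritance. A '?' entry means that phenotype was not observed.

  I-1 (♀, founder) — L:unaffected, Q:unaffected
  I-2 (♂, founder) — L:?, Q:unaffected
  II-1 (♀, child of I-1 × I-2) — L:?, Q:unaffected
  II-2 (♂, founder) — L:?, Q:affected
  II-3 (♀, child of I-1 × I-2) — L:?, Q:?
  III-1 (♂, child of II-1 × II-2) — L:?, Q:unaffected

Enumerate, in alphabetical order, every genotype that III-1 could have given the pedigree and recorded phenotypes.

III-1 ∈ {LL Qq, Ll Qq, ll Qq}

L/I-1 un ·: LL|Ll
L/I-2 ? ·: LL|Ll|ll
L/II-1 ? I-1×I-2: LL|Ll|ll
L/II-2 ? ·: LL|Ll|ll
L/II-3 ? I-1×I-2: LL|Ll|ll
L/III-1 ? II-1×II-2: LL|Ll|ll
⇒ L over [I-1,I-2,II-1,II-2,II-3,III-1]: 122 consistent
Q/I-1 un ·: QQ|Qq
Q/I-2 un ·: QQ|Qq
Q/II-1 un I-1×I-2: QQ|Qq
Q/II-2 aff ·: qq
Q/II-3 ? I-1×I-2: QQ|Qq|qq
Q/III-1 un II-1×II-2: Qq
⇒ Q over [I-1,I-2,II-1,II-2,II-3,III-1]: 15 consistent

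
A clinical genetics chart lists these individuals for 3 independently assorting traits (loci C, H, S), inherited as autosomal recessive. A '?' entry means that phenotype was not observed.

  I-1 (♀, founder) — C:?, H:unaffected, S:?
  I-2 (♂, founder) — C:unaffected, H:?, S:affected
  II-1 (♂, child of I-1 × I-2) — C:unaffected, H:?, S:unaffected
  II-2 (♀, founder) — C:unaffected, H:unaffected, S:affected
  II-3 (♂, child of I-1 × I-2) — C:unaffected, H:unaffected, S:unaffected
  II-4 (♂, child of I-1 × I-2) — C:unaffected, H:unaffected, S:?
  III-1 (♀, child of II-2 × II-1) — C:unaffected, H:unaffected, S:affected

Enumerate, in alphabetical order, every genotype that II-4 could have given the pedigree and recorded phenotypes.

II-4 ∈ {CC HH Ss, CC HH ss, CC Hh Ss, CC Hh ss, Cc HH Ss, Cc HH ss, Cc Hh Ss, Cc Hh ss}

C/I-1 ? ·: CC|Cc|cc
C/I-2 un ·: CC|Cc
C/II-1 un I-1×I-2: CC|Cc
C/II-2 un ·: CC|Cc
C/II-3 un I-1×I-2: CC|Cc
C/II-4 un I-1×I-2: CC|Cc
C/III-1 un II-2×II-1: CC|Cc
⇒ C over [I-1,I-2,II-1,II-2,II-3,II-4,III-1]: 95 consistent
H/I-1 un ·: HH|Hh
H/I-2 ? ·: HH|Hh|hh
H/II-1 ? I-1×I-2: HH|Hh|hh
H/II-2 un ·: HH|Hh
H/II-3 un I-1×I-2: HH|Hh
H/II-4 un I-1×I-2: HH|Hh
H/III-1 un II-2×II-1: HH|Hh
⇒ H over [I-1,I-2,II-1,II-2,II-3,II-4,III-1]: 105 consistent
S/I-1 ? ·: SS|Ss
S/I-2 aff ·: ss
S/II-1 un I-1×I-2: Ss
S/II-2 aff ·: ss
S/II-3 un I-1×I-2: Ss
S/II-4 ? I-1×I-2: Ss|ss
S/III-1 aff II-2×II-1: ss
⇒ S over [I-1,I-2,II-1,II-2,II-3,II-4,III-1]: 3 consistent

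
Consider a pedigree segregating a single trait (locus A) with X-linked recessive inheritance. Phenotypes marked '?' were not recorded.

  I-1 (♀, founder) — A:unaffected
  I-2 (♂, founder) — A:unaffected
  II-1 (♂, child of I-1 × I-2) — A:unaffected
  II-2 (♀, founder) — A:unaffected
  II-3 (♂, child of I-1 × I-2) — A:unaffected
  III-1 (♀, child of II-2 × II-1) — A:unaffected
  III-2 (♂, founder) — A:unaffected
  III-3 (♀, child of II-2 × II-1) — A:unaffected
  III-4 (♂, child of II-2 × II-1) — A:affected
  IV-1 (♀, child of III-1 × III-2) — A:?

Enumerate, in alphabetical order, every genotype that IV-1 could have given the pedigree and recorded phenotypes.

A/I-1 un ·: X^AX^A|X^AX^a
A/I-2 un ·: X^AY
A/II-1 un I-1×I-2: X^AY
A/II-2 un ·: X^AX^a
A/II-3 un I-1×I-2: X^AY
A/III-1 un II-2×II-1: X^AX^A|X^AX^a
A/III-2 un ·: X^AY
A/III-3 un II-2×II-1: X^AX^A|X^AX^a
A/III-4 aff II-2×II-1: X^aY
A/IV-1 ? III-1×III-2: X^AX^A|X^AX^a
⇒ A over [I-1,I-2,II-1,II-2,II-3,III-1,III-2,III-3,III-4,IV-1]: 12 consistent

IV-1 ∈ {X^AX^A, X^AX^a}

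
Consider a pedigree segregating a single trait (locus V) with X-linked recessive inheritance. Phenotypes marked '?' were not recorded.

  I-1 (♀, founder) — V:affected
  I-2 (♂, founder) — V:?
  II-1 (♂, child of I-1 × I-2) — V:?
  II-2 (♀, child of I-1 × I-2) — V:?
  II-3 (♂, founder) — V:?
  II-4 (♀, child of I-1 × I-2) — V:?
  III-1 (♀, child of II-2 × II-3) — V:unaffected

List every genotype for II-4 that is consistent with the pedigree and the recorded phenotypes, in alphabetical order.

II-4 ∈ {X^VX^v, X^vX^v}

V/I-1 aff ·: X^vX^v
V/I-2 ? ·: X^VY|X^vY
V/II-1 ? I-1×I-2: X^vY
V/II-2 ? I-1×I-2: X^VX^v|X^vX^v
V/II-3 ? ·: X^VY|X^vY
V/II-4 ? I-1×I-2: X^VX^v|X^vX^v
V/III-1 un II-2×II-3: X^VX^V|X^VX^v
⇒ V over [I-1,I-2,II-1,II-2,II-3,II-4,III-1]: 4 consistent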